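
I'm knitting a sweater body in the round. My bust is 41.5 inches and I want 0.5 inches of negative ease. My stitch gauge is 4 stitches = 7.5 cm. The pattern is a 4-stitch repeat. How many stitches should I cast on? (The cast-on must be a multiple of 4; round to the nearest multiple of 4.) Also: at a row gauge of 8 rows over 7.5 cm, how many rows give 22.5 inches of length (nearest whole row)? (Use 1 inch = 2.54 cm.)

Cast on 56 stitches; work 61 rows.

Finished = 41.5 − 0.5 = 41 inches.
41 inches × 2.54 = 104.14 cm.
4/7.5 = 0.533 sts per cm; 104.14 × 0.533 = 55.54 sts.
Nearest multiple of 4 → 56.
22.5 inches = 57.15 cm; × 1.067 = 60.96 → 61 rows.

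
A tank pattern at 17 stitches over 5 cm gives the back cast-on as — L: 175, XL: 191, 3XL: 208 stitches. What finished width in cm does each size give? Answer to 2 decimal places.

L 51.47 cm; XL 56.18 cm; 3XL 61.18 cm.

17/5 = 3.4 sts per cm.
L: 175 / 3.4 = 51.471 → 51.47 cm.
XL: 191 / 3.4 = 56.176 → 56.18 cm.
3XL: 208 / 3.4 = 61.176 → 61.18 cm.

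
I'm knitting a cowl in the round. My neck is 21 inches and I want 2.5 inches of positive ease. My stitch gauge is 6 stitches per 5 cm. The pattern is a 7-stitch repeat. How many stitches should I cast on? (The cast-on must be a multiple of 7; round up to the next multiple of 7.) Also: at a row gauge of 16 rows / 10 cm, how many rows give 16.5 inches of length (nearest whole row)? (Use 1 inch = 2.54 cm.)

Finished = 21 + 2.5 = 23.5 inches.
23.5 inches × 2.54 = 59.69 cm.
6/5 = 1.2 sts per cm; 59.69 × 1.2 = 71.63 sts.
Next multiple of 7 → 77.
16.5 inches = 41.91 cm; × 1.6 = 67.06 → 67 rows.

Cast on 77 stitches; work 67 rows.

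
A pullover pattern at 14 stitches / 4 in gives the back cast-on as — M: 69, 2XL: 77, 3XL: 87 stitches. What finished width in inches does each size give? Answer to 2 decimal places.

14/4 = 3.5 sts per in.
M: 69 / 3.5 = 19.714 → 19.71 in.
2XL: 77 / 3.5 = 22.000 → 22.00 in.
3XL: 87 / 3.5 = 24.857 → 24.86 in.

M 19.71 inches; 2XL 22.00 inches; 3XL 24.86 inches.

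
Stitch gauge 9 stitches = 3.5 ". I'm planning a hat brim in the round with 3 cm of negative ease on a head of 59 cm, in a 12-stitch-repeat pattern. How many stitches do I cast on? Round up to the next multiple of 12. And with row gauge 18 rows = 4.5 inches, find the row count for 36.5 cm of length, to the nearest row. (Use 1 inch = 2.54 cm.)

Cast on 60 stitches; work 57 rows.

Finished = 59 − 3 = 56 cm.
56 cm × 1/2.54 = 22.05 inches.
9/3.5 = 2.571 sts per in; 22.05 × 2.571 = 56.69 sts.
Next multiple of 12 → 60.
36.5 cm = 14.37 inches; × 4 = 57.48 → 57 rows.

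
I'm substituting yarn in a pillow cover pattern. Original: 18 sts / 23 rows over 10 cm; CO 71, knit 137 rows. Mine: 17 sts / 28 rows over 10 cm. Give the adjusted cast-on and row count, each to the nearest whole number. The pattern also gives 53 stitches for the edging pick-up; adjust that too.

Cast on 67 stitches; work 167 rows; edging pick-up 50 stitches.

Stitches: 71 × 17/18 = 67.06 → 67.
Rows: 137 × 28/23 = 166.78 → 167.
edging pick-up: 53 × 17/18 = 50.06 → 50.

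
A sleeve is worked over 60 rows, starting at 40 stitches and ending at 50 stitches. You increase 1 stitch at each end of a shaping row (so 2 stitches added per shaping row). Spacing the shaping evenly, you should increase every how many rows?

Stitches to add: |50 − 40| = 10.
Shaping rows needed: 10 / 2 = 5.
60 rows / 5 = every 12 rows.

Increase every 12th row.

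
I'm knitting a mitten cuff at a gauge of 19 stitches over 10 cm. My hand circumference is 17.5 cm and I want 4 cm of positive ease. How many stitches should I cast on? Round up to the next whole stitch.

Finished = 17.5 + 4 = 21.5 cm.
19 / 10 = 1.9 sts per cm.
21.50 × 1.9 = 40.85 sts.
→ 41 sts.

CO 41 sts.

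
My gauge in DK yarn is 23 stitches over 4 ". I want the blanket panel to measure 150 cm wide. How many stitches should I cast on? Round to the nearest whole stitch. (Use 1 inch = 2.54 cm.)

CO 340 sts.

150 cm = 59.06 in.
23 stitches / 4 in = 5.75 stitches per inch.
59.06 × 5.75 = 339.57 stitches.
Round to nearest → 340.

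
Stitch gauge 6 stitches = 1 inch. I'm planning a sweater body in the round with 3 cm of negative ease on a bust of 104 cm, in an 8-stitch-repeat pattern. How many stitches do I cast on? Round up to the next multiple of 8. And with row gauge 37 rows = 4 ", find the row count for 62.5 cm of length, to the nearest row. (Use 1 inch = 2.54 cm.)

Finished = 104 − 3 = 101 cm.
101 cm × 1/2.54 = 39.76 inches.
6/1 = 6 sts per in; 39.76 × 6 = 238.58 sts.
Next multiple of 8 → 240.
62.5 cm = 24.61 inches; × 9.25 = 227.61 → 228 rows.

Cast on 240 stitches; work 228 rows.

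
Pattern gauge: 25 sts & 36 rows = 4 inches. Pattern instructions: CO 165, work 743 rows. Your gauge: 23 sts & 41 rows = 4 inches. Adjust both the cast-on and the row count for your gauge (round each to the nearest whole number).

Cast on 152 stitches; work 846 rows.

Stitches: 165 × 23/25 = 151.80 → 152.
Rows: 743 × 41/36 = 846.19 → 846.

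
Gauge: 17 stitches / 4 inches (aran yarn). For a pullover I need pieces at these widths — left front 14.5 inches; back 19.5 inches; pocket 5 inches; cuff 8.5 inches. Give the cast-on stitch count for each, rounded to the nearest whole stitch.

Rate = 17/4 = 4.25 sts per in.
left front: 14.5 × 4.25 = 61.62 → 62.
back: 19.5 × 4.25 = 82.88 → 83.
pocket: 5 × 4.25 = 21.25 → 21.
cuff: 8.5 × 4.25 = 36.12 → 36.

left front 62; back 83; pocket 21; cuff 36.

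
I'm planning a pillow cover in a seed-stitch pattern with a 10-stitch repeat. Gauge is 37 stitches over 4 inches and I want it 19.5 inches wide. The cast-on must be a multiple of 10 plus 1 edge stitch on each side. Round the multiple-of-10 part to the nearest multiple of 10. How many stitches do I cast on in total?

CO 182 sts.

37 / 4 = 9.25 sts per inch.
19.5 × 9.25 = 180.38 sts.
Less 2 edge sts → 178.38 for the repeat.
Nearest multiple of 10: 180.
Add back 2 edge sts → 182.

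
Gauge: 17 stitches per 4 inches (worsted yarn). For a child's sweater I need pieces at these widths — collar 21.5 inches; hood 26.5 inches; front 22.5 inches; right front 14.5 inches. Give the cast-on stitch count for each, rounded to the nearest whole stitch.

Rate = 17/4 = 4.25 sts per in.
collar: 21.5 × 4.25 = 91.38 → 91.
hood: 26.5 × 4.25 = 112.62 → 113.
front: 22.5 × 4.25 = 95.62 → 96.
right front: 14.5 × 4.25 = 61.62 → 62.

collar 91; hood 113; front 96; right front 62.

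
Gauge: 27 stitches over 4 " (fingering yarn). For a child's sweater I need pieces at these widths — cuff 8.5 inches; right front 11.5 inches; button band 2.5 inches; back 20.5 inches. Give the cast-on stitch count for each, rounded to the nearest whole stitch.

Rate = 27/4 = 6.75 sts per in.
cuff: 8.5 × 6.75 = 57.38 → 57.
right front: 11.5 × 6.75 = 77.62 → 78.
button band: 2.5 × 6.75 = 16.88 → 17.
back: 20.5 × 6.75 = 138.38 → 138.

cuff 57; right front 78; button band 17; back 138.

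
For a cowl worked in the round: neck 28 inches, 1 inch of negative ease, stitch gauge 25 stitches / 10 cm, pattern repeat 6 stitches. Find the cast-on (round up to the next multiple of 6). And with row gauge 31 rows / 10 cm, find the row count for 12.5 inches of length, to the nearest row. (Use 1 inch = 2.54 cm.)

Cast on 174 stitches; work 98 rows.

Finished = 28 − 1 = 27 inches.
27 inches × 2.54 = 68.58 cm.
25/10 = 2.5 sts per cm; 68.58 × 2.5 = 171.45 sts.
Next multiple of 6 → 174.
12.5 inches = 31.75 cm; × 3.1 = 98.42 → 98 rows.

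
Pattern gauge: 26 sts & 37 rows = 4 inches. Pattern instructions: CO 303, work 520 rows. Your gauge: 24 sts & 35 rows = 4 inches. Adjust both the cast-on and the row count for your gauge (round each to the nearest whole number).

Cast on 280 stitches; work 492 rows.

Stitches: 303 × 24/26 = 279.69 → 280.
Rows: 520 × 35/37 = 491.89 → 492.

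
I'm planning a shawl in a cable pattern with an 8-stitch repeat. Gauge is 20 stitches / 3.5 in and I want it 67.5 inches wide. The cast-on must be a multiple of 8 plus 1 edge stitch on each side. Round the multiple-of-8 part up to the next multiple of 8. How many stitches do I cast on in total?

386 stitches.

20 / 3.5 = 5.714 sts per inch.
67.5 × 5.714 = 385.71 sts.
Less 2 edge sts → 383.71 for the repeat.
Next multiple of 8: 384.
Add back 2 edge sts → 386.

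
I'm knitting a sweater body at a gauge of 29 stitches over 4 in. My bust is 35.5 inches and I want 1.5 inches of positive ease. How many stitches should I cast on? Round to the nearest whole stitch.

Finished = 35.5 + 1.5 = 37 in.
29 / 4 = 7.25 sts per inch.
37.00 × 7.25 = 268.25 sts.
→ 268 sts.

Cast on 268 stitches.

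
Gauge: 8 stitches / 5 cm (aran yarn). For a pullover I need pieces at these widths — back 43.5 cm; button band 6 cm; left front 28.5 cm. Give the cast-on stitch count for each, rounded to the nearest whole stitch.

back 70; button band 10; left front 46.

Rate = 8/5 = 1.6 sts per cm.
back: 43.5 × 1.6 = 69.60 → 70.
button band: 6 × 1.6 = 9.60 → 10.
left front: 28.5 × 1.6 = 45.60 → 46.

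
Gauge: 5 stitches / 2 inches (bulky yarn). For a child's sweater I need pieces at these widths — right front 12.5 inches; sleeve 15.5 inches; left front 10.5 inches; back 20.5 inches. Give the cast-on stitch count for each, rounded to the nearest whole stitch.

right front 31; sleeve 39; left front 26; back 51.

Rate = 5/2 = 2.5 sts per in.
right front: 12.5 × 2.5 = 31.25 → 31.
sleeve: 15.5 × 2.5 = 38.75 → 39.
left front: 10.5 × 2.5 = 26.25 → 26.
back: 20.5 × 2.5 = 51.25 → 51.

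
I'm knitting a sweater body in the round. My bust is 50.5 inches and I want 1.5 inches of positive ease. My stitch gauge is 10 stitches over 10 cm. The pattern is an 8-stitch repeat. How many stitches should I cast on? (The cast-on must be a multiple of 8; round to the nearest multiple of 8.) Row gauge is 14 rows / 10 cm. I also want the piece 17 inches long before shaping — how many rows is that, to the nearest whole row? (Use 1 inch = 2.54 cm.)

Cast on 136 stitches; work 60 rows.

Finished = 50.5 + 1.5 = 52 inches.
52 inches × 2.54 = 132.08 cm.
10/10 = 1 sts per cm; 132.08 × 1 = 132.08 sts.
Nearest multiple of 8 → 136.
17 inches = 43.18 cm; × 1.4 = 60.45 → 60 rows.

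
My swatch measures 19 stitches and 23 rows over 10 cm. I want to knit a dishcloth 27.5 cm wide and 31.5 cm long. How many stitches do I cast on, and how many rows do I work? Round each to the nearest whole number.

Stitch gauge = 19/10 = 1.9 sts/cm; 27.5 × 1.9 = 52.25 → 52 sts.
Row gauge = 23/10 = 2.3 rows/cm; 31.5 × 2.3 = 72.45 → 72 rows.

Cast on 52 stitches and work 72 rows.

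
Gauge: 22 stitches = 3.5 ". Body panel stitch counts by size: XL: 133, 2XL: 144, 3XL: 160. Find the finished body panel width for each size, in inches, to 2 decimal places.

XL 21.16 inches; 2XL 22.91 inches; 3XL 25.45 inches.

22/3.5 = 6.286 sts per in.
XL: 133 / 6.286 = 21.159 → 21.16 in.
2XL: 144 / 6.286 = 22.909 → 22.91 in.
3XL: 160 / 6.286 = 25.455 → 25.45 in.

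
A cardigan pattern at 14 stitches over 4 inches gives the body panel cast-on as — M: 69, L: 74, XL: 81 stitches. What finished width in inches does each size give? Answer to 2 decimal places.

M 19.71 inches; L 21.14 inches; XL 23.14 inches.

14/4 = 3.5 sts per in.
M: 69 / 3.5 = 19.714 → 19.71 in.
L: 74 / 3.5 = 21.143 → 21.14 in.
XL: 81 / 3.5 = 23.143 → 23.14 in.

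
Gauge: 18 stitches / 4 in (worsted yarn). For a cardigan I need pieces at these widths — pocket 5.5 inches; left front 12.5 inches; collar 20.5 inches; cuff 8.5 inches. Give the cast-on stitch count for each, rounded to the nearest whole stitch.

Rate = 18/4 = 4.5 sts per in.
pocket: 5.5 × 4.5 = 24.75 → 25.
left front: 12.5 × 4.5 = 56.25 → 56.
collar: 20.5 × 4.5 = 92.25 → 92.
cuff: 8.5 × 4.5 = 38.25 → 38.

pocket 25; left front 56; collar 92; cuff 38.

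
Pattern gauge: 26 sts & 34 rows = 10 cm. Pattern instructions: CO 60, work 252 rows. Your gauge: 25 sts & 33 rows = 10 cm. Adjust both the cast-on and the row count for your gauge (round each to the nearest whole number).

Cast on 58 stitches; work 245 rows.

Stitches: 60 × 25/26 = 57.69 → 58.
Rows: 252 × 33/34 = 244.59 → 245.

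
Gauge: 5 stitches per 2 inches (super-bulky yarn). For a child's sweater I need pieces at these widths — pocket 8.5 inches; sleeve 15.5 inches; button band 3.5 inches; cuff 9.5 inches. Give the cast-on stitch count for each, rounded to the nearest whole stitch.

pocket 21; sleeve 39; button band 9; cuff 24.

Rate = 5/2 = 2.5 sts per in.
pocket: 8.5 × 2.5 = 21.25 → 21.
sleeve: 15.5 × 2.5 = 38.75 → 39.
button band: 3.5 × 2.5 = 8.75 → 9.
cuff: 9.5 × 2.5 = 23.75 → 24.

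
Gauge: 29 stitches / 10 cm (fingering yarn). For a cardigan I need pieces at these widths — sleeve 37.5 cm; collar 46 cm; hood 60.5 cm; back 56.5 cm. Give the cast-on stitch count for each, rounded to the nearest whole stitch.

Rate = 29/10 = 2.9 sts per cm.
sleeve: 37.5 × 2.9 = 108.75 → 109.
collar: 46 × 2.9 = 133.40 → 133.
hood: 60.5 × 2.9 = 175.45 → 175.
back: 56.5 × 2.9 = 163.85 → 164.

sleeve 109; collar 133; hood 175; back 164.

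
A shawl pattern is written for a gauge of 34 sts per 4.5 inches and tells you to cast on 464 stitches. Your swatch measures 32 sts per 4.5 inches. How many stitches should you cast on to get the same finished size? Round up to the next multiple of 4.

Scale factor = 32 / 34 = 0.941.
464 × 32 / 34 = 436.71 sts.
→ 440 sts.

CO 440 sts.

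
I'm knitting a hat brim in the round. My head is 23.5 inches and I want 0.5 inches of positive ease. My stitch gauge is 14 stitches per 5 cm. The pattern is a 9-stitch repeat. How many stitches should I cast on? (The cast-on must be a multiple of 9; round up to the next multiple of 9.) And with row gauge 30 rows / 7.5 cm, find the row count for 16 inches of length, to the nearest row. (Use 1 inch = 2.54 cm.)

Finished = 23.5 + 0.5 = 24 inches.
24 inches × 2.54 = 60.96 cm.
14/5 = 2.8 sts per cm; 60.96 × 2.8 = 170.69 sts.
Next multiple of 9 → 171.
16 inches = 40.64 cm; × 4 = 162.56 → 163 rows.

Cast on 171 stitches; work 163 rows.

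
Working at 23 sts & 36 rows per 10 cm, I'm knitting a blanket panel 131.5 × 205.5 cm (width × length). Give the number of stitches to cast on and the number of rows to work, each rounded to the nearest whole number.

Cast on 302 stitches and work 740 rows.

Stitch gauge = 23/10 = 2.3 sts/cm; 131.5 × 2.3 = 302.45 → 302 sts.
Row gauge = 36/10 = 3.6 rows/cm; 205.5 × 3.6 = 739.80 → 740 rows.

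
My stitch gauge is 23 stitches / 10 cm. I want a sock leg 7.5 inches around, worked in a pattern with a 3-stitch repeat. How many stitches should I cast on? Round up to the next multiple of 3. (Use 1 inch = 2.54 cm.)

7.5 in = 7.5 × 2.54 = 19.05 cm.
23 / 10 = 2.3 sts/cm.
19.05 × 2.3 = 43.81 sts.
→ 45.

45 stitches.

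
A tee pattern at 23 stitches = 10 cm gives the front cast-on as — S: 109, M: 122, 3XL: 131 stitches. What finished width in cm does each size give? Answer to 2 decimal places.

23/10 = 2.3 sts per cm.
S: 109 / 2.3 = 47.391 → 47.39 cm.
M: 122 / 2.3 = 53.043 → 53.04 cm.
3XL: 131 / 2.3 = 56.957 → 56.96 cm.

S 47.39 cm; M 53.04 cm; 3XL 56.96 cm.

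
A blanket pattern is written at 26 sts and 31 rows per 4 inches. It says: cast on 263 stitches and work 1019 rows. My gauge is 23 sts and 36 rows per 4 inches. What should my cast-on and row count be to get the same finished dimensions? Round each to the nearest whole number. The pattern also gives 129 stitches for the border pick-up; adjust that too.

Stitches: 263 × 23/26 = 232.65 → 233.
Rows: 1019 × 36/31 = 1183.35 → 1183.
border pick-up: 129 × 23/26 = 114.12 → 114.

Cast on 233 stitches; work 1183 rows; border pick-up 114 stitches.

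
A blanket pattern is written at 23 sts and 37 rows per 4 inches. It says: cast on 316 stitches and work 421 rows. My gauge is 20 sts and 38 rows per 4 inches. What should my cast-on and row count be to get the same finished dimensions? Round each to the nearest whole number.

Cast on 275 stitches; work 432 rows.

Stitches: 316 × 20/23 = 274.78 → 275.
Rows: 421 × 38/37 = 432.38 → 432.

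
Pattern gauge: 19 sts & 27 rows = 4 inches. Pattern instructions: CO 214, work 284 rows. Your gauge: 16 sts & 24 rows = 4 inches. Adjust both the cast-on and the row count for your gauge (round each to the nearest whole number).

Cast on 180 stitches; work 252 rows.

Stitches: 214 × 16/19 = 180.21 → 180.
Rows: 284 × 24/27 = 252.44 → 252.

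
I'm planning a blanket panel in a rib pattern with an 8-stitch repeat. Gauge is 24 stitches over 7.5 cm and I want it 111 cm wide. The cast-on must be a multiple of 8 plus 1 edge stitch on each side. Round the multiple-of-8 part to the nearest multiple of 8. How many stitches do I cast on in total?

354 stitches.

24 / 7.5 = 3.2 sts per cm.
111 × 3.2 = 355.20 sts.
Less 2 edge sts → 353.20 for the repeat.
Nearest multiple of 8: 352.
Add back 2 edge sts → 354.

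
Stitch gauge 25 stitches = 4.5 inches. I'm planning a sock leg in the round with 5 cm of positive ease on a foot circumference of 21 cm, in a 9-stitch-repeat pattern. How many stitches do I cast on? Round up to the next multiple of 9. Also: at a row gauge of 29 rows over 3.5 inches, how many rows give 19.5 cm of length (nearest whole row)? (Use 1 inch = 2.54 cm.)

Finished = 21 + 5 = 26 cm.
26 cm × 1/2.54 = 10.24 inches.
25/4.5 = 5.556 sts per in; 10.24 × 5.556 = 56.87 sts.
Next multiple of 9 → 63.
19.5 cm = 7.68 inches; × 8.286 = 63.61 → 64 rows.

Cast on 63 stitches; work 64 rows.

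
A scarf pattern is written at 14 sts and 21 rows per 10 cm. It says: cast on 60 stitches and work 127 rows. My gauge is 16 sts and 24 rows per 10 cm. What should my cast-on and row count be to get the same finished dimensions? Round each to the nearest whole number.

Stitches: 60 × 16/14 = 68.57 → 69.
Rows: 127 × 24/21 = 145.14 → 145.

Cast on 69 stitches; work 145 rows.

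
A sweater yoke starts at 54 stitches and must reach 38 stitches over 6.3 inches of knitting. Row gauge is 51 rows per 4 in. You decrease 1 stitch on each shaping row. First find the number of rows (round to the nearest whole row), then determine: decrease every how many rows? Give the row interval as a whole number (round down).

Decrease every 5th row.

Rows = 6.3 × 12.75 = 80.3 → 80 rows.
Stitches to remove: 16 → 16 shaping rows (at 1 st each).
80 / 16 = 5.00 → every 5 rows.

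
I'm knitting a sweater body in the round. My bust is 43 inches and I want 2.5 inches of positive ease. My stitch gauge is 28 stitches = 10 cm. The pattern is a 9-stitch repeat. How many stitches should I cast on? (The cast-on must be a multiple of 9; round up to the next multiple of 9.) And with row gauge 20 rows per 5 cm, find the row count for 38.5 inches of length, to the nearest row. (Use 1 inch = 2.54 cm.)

Cast on 324 stitches; work 391 rows.

Finished = 43 + 2.5 = 45.5 inches.
45.5 inches × 2.54 = 115.57 cm.
28/10 = 2.8 sts per cm; 115.57 × 2.8 = 323.60 sts.
Next multiple of 9 → 324.
38.5 inches = 97.79 cm; × 4 = 391.16 → 391 rows.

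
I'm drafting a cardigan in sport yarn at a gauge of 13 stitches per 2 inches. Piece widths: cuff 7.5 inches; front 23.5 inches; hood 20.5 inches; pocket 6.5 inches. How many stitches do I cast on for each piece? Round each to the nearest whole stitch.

Rate = 13/2 = 6.5 sts per in.
cuff: 7.5 × 6.5 = 48.75 → 49.
front: 23.5 × 6.5 = 152.75 → 153.
hood: 20.5 × 6.5 = 133.25 → 133.
pocket: 6.5 × 6.5 = 42.25 → 42.

cuff 49; front 153; hood 133; pocket 42.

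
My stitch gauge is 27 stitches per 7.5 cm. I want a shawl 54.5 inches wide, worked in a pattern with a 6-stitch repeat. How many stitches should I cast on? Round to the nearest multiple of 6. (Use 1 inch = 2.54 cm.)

Cast on 498 stitches.

54.5 in = 54.5 × 2.54 = 138.43 cm.
27 / 7.5 = 3.6 sts/cm.
138.43 × 3.6 = 498.35 sts.
→ 498.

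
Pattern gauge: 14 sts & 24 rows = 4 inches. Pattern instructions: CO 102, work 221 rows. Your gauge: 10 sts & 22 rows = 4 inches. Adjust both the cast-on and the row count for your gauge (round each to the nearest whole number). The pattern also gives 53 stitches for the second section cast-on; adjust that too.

Cast on 73 stitches; work 203 rows; second section cast-on 38 stitches.

Stitches: 102 × 10/14 = 72.86 → 73.
Rows: 221 × 22/24 = 202.58 → 203.
second section cast-on: 53 × 10/14 = 37.86 → 38.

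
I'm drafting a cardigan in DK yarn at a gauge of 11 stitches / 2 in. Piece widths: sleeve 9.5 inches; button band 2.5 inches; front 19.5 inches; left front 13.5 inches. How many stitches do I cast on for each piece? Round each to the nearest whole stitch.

sleeve 52; button band 14; front 107; left front 74.

Rate = 11/2 = 5.5 sts per in.
sleeve: 9.5 × 5.5 = 52.25 → 52.
button band: 2.5 × 5.5 = 13.75 → 14.
front: 19.5 × 5.5 = 107.25 → 107.
left front: 13.5 × 5.5 = 74.25 → 74.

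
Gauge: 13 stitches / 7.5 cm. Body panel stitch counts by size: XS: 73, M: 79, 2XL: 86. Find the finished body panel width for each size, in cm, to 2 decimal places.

13/7.5 = 1.733 sts per cm.
XS: 73 / 1.733 = 42.115 → 42.12 cm.
M: 79 / 1.733 = 45.577 → 45.58 cm.
2XL: 86 / 1.733 = 49.615 → 49.62 cm.

XS 42.12 cm; M 45.58 cm; 2XL 49.62 cm.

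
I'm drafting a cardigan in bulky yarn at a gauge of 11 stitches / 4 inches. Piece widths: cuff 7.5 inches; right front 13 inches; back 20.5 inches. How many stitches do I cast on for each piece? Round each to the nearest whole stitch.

cuff 21; right front 36; back 56.

Rate = 11/4 = 2.75 sts per in.
cuff: 7.5 × 2.75 = 20.62 → 21.
right front: 13 × 2.75 = 35.75 → 36.
back: 20.5 × 2.75 = 56.38 → 56.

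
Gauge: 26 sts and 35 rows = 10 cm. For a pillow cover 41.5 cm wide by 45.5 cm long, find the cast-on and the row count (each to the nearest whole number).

Stitch gauge = 26/10 = 2.6 sts/cm; 41.5 × 2.6 = 107.90 → 108 sts.
Row gauge = 35/10 = 3.5 rows/cm; 45.5 × 3.5 = 159.25 → 159 rows.

Cast on 108 stitches and work 159 rows.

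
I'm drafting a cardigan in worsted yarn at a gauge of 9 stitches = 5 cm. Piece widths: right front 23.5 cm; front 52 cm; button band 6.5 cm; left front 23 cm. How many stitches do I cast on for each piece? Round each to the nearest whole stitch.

right front 42; front 94; button band 12; left front 41.

Rate = 9/5 = 1.8 sts per cm.
right front: 23.5 × 1.8 = 42.30 → 42.
front: 52 × 1.8 = 93.60 → 94.
button band: 6.5 × 1.8 = 11.70 → 12.
left front: 23 × 1.8 = 41.40 → 41.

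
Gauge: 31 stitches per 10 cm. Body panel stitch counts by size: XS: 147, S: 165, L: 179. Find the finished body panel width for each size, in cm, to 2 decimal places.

XS 47.42 cm; S 53.23 cm; L 57.74 cm.

31/10 = 3.1 sts per cm.
XS: 147 / 3.1 = 47.419 → 47.42 cm.
S: 165 / 3.1 = 53.226 → 53.23 cm.
L: 179 / 3.1 = 57.742 → 57.74 cm.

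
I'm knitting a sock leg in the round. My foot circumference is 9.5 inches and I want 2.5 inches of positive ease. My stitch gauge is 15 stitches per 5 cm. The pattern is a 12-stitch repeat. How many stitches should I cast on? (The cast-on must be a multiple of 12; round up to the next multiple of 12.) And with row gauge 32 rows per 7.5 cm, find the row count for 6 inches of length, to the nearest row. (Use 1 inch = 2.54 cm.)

Cast on 96 stitches; work 65 rows.

Finished = 9.5 + 2.5 = 12 inches.
12 inches × 2.54 = 30.48 cm.
15/5 = 3 sts per cm; 30.48 × 3 = 91.44 sts.
Next multiple of 12 → 96.
6 inches = 15.24 cm; × 4.267 = 65.02 → 65 rows.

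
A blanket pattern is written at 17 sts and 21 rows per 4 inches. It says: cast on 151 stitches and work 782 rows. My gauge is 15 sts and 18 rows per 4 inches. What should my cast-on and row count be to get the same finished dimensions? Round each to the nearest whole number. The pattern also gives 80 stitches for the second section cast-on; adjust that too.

Cast on 133 stitches; work 670 rows; second section cast-on 71 stitches.

Stitches: 151 × 15/17 = 133.24 → 133.
Rows: 782 × 18/21 = 670.29 → 670.
second section cast-on: 80 × 15/17 = 70.59 → 71.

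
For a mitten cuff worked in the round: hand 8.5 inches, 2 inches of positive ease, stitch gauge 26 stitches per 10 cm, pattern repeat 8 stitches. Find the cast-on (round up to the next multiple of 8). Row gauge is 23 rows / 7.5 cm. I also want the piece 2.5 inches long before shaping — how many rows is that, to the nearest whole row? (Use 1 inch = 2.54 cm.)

Cast on 72 stitches; work 19 rows.

Finished = 8.5 + 2 = 10.5 inches.
10.5 inches × 2.54 = 26.67 cm.
26/10 = 2.6 sts per cm; 26.67 × 2.6 = 69.34 sts.
Next multiple of 8 → 72.
2.5 inches = 6.35 cm; × 3.067 = 19.47 → 19 rows.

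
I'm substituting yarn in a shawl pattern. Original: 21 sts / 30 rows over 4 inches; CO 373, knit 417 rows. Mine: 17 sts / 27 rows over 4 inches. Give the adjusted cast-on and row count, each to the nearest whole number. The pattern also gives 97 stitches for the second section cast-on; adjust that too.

Stitches: 373 × 17/21 = 301.95 → 302.
Rows: 417 × 27/30 = 375.30 → 375.
second section cast-on: 97 × 17/21 = 78.52 → 79.

Cast on 302 stitches; work 375 rows; second section cast-on 79 stitches.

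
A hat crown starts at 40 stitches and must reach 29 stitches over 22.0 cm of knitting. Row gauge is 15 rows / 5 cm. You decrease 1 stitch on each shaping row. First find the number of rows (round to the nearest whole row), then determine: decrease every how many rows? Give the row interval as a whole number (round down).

Decrease every 6th row.

Rows = 22.0 × 3 = 66.0 → 66 rows.
Stitches to remove: 11 → 11 shaping rows (at 1 st each).
66 / 11 = 6.00 → every 6 rows.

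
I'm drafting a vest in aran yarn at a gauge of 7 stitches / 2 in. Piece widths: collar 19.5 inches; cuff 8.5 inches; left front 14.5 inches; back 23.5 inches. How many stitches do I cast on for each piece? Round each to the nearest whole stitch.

collar 68; cuff 30; left front 51; back 82.

Rate = 7/2 = 3.5 sts per in.
collar: 19.5 × 3.5 = 68.25 → 68.
cuff: 8.5 × 3.5 = 29.75 → 30.
left front: 14.5 × 3.5 = 50.75 → 51.
back: 23.5 × 3.5 = 82.25 → 82.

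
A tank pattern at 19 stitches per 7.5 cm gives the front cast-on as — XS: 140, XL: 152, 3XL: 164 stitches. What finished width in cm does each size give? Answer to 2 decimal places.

19/7.5 = 2.533 sts per cm.
XS: 140 / 2.533 = 55.263 → 55.26 cm.
XL: 152 / 2.533 = 60.000 → 60.00 cm.
3XL: 164 / 2.533 = 64.737 → 64.74 cm.

XS 55.26 cm; XL 60.00 cm; 3XL 64.74 cm.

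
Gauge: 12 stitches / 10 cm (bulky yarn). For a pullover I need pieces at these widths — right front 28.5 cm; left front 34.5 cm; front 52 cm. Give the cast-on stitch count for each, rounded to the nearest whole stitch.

right front 34; left front 41; front 62.

Rate = 12/10 = 1.2 sts per cm.
right front: 28.5 × 1.2 = 34.20 → 34.
left front: 34.5 × 1.2 = 41.40 → 41.
front: 52 × 1.2 = 62.40 → 62.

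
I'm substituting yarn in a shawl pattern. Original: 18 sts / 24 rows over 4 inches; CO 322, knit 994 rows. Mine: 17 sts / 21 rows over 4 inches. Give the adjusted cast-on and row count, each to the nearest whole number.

Stitches: 322 × 17/18 = 304.11 → 304.
Rows: 994 × 21/24 = 869.75 → 870.

Cast on 304 stitches; work 870 rows.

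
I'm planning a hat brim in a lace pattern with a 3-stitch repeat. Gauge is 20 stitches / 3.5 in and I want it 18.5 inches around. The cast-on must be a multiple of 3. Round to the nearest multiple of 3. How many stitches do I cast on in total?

20 / 3.5 = 5.714 sts per inch.
18.5 × 5.714 = 105.71 sts.
Nearest multiple of 3: 105.

CO 105 sts.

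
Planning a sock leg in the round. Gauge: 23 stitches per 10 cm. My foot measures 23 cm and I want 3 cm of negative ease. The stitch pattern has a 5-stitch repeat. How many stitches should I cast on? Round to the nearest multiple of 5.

Cast on 45 stitches.

Finished = 23 − 3 = 20 cm.
23 / 10 = 2.3 sts/cm.
20 × 2.3 = 46.00 sts.
Nearest multiple of 5: 45.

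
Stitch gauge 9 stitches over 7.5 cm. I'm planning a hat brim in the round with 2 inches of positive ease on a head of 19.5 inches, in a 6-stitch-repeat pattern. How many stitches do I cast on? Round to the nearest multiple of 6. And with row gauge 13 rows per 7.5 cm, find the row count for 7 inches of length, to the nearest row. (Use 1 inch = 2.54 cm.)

Finished = 19.5 + 2 = 21.5 inches.
21.5 inches × 2.54 = 54.61 cm.
9/7.5 = 1.2 sts per cm; 54.61 × 1.2 = 65.53 sts.
Nearest multiple of 6 → 66.
7 inches = 17.78 cm; × 1.733 = 30.82 → 31 rows.

Cast on 66 stitches; work 31 rows.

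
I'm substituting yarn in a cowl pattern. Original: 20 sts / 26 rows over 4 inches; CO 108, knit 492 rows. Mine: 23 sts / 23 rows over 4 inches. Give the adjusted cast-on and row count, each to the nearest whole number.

Stitches: 108 × 23/20 = 124.20 → 124.
Rows: 492 × 23/26 = 435.23 → 435.

Cast on 124 stitches; work 435 rows.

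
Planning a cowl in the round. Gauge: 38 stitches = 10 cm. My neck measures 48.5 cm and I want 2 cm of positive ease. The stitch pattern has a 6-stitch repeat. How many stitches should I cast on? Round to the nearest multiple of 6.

Finished = 48.5 + 2 = 50.5 cm.
38 / 10 = 3.8 sts/cm.
50.5 × 3.8 = 191.90 sts.
Nearest multiple of 6: 192.

CO 192 sts.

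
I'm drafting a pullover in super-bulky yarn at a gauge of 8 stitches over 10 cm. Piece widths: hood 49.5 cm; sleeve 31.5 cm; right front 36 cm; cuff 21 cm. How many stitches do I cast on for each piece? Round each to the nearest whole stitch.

Rate = 8/10 = 0.8 sts per cm.
hood: 49.5 × 0.8 = 39.60 → 40.
sleeve: 31.5 × 0.8 = 25.20 → 25.
right front: 36 × 0.8 = 28.80 → 29.
cuff: 21 × 0.8 = 16.80 → 17.

hood 40; sleeve 25; right front 29; cuff 17.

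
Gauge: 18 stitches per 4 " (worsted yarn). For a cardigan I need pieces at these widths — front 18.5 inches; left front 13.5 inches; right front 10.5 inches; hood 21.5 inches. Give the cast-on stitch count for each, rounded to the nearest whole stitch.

Rate = 18/4 = 4.5 sts per in.
front: 18.5 × 4.5 = 83.25 → 83.
left front: 13.5 × 4.5 = 60.75 → 61.
right front: 10.5 × 4.5 = 47.25 → 47.
hood: 21.5 × 4.5 = 96.75 → 97.

front 83; left front 61; right front 47; hood 97.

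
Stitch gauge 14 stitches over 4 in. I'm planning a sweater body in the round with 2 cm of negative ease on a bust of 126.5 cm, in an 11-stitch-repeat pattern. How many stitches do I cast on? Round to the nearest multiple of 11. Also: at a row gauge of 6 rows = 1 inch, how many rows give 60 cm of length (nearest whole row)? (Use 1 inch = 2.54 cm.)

Cast on 176 stitches; work 142 rows.

Finished = 126.5 − 2 = 124.5 cm.
124.5 cm × 1/2.54 = 49.02 inches.
14/4 = 3.5 sts per in; 49.02 × 3.5 = 171.56 sts.
Nearest multiple of 11 → 176.
60 cm = 23.62 inches; × 6 = 141.73 → 142 rows.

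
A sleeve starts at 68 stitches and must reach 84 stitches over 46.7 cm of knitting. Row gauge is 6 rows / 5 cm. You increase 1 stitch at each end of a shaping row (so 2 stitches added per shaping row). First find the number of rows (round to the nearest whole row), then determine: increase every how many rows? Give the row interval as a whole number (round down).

Increase every 7th row.

Rows = 46.7 × 1.2 = 56.0 → 56 rows.
Stitches to add: 16 → 8 shaping rows (at 2 st each).
56 / 8 = 7.00 → every 7 rows.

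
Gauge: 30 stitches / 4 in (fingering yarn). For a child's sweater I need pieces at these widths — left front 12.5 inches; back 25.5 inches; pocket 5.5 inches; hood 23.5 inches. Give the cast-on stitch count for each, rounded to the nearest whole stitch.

Rate = 30/4 = 7.5 sts per in.
left front: 12.5 × 7.5 = 93.75 → 94.
back: 25.5 × 7.5 = 191.25 → 191.
pocket: 5.5 × 7.5 = 41.25 → 41.
hood: 23.5 × 7.5 = 176.25 → 176.

left front 94; back 191; pocket 41; hood 176.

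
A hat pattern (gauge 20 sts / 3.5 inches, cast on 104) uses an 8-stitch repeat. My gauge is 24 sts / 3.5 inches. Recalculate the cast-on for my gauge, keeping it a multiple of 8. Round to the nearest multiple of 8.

104 × 24 / 20 = 124.80.
Nearest multiple of 8: 128.

CO 128 sts.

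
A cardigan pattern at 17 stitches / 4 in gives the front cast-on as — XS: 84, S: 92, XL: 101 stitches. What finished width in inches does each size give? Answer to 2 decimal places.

17/4 = 4.25 sts per in.
XS: 84 / 4.25 = 19.765 → 19.76 in.
S: 92 / 4.25 = 21.647 → 21.65 in.
XL: 101 / 4.25 = 23.765 → 23.76 in.

XS 19.76 inches; S 21.65 inches; XL 23.76 inches.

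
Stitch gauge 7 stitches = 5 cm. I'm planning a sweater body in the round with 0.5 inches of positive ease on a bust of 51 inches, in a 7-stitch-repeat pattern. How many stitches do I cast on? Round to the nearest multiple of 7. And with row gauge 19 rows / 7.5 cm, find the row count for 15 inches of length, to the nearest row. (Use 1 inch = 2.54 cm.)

Finished = 51 + 0.5 = 51.5 inches.
51.5 inches × 2.54 = 130.81 cm.
7/5 = 1.4 sts per cm; 130.81 × 1.4 = 183.13 sts.
Nearest multiple of 7 → 182.
15 inches = 38.10 cm; × 2.533 = 96.52 → 97 rows.

Cast on 182 stitches; work 97 rows.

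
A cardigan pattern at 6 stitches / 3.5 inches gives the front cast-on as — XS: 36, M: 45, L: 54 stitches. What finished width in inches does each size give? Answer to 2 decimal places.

6/3.5 = 1.714 sts per in.
XS: 36 / 1.714 = 21.000 → 21.00 in.
M: 45 / 1.714 = 26.250 → 26.25 in.
L: 54 / 1.714 = 31.500 → 31.50 in.

XS 21.00 inches; M 26.25 inches; L 31.50 inches.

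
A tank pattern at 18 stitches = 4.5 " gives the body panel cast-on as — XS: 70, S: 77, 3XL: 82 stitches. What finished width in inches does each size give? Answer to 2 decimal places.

XS 17.50 inches; S 19.25 inches; 3XL 20.50 inches.

18/4.5 = 4 sts per in.
XS: 70 / 4 = 17.500 → 17.50 in.
S: 77 / 4 = 19.250 → 19.25 in.
3XL: 82 / 4 = 20.500 → 20.50 in.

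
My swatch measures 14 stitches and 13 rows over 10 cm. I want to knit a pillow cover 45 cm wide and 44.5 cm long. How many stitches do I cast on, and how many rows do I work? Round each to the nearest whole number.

Stitch gauge = 14/10 = 1.4 sts/cm; 45 × 1.4 = 63.00 → 63 sts.
Row gauge = 13/10 = 1.3 rows/cm; 44.5 × 1.3 = 57.85 → 58 rows.

Cast on 63 stitches and work 58 rows.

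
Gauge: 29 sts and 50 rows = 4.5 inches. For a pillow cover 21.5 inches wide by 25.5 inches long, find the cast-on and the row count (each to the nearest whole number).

Cast on 139 stitches and work 283 rows.

Stitch gauge = 29/4.5 = 6.444 sts/in; 21.5 × 6.444 = 138.56 → 139 sts.
Row gauge = 50/4.5 = 11.111 rows/in; 25.5 × 11.111 = 283.33 → 283 rows.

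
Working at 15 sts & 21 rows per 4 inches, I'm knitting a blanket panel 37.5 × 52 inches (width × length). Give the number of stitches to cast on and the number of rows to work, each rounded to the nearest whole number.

Cast on 141 stitches and work 273 rows.

Stitch gauge = 15/4 = 3.75 sts/in; 37.5 × 3.75 = 140.62 → 141 sts.
Row gauge = 21/4 = 5.25 rows/in; 52 × 5.25 = 273.00 → 273 rows.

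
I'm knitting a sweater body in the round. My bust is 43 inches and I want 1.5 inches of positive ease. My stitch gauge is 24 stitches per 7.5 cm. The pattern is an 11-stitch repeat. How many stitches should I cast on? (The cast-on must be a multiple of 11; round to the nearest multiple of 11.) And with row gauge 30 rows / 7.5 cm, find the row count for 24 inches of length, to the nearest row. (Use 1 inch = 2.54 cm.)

Finished = 43 + 1.5 = 44.5 inches.
44.5 inches × 2.54 = 113.03 cm.
24/7.5 = 3.2 sts per cm; 113.03 × 3.2 = 361.70 sts.
Nearest multiple of 11 → 363.
24 inches = 60.96 cm; × 4 = 243.84 → 244 rows.

Cast on 363 stitches; work 244 rows.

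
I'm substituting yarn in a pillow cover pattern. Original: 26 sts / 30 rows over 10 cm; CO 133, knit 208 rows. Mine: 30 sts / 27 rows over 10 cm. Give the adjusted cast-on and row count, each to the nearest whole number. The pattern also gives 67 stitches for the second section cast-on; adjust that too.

Stitches: 133 × 30/26 = 153.46 → 153.
Rows: 208 × 27/30 = 187.20 → 187.
second section cast-on: 67 × 30/26 = 77.31 → 77.

Cast on 153 stitches; work 187 rows; second section cast-on 77 stitches.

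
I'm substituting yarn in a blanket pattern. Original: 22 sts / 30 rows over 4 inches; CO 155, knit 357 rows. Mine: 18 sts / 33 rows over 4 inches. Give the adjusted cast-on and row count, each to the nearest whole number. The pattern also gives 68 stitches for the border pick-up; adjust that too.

Cast on 127 stitches; work 393 rows; border pick-up 56 stitches.

Stitches: 155 × 18/22 = 126.82 → 127.
Rows: 357 × 33/30 = 392.70 → 393.
border pick-up: 68 × 18/22 = 55.64 → 56.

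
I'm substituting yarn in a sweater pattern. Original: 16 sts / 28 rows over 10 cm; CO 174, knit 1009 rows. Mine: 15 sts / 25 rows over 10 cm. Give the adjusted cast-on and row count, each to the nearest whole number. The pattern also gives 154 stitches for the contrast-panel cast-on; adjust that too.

Stitches: 174 × 15/16 = 163.12 → 163.
Rows: 1009 × 25/28 = 900.89 → 901.
contrast-panel cast-on: 154 × 15/16 = 144.38 → 144.

Cast on 163 stitches; work 901 rows; contrast-panel cast-on 144 stitches.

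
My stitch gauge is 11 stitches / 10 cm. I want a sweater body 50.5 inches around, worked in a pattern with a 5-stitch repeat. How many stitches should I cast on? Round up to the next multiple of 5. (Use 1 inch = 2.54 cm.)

50.5 in = 50.5 × 2.54 = 128.27 cm.
11 / 10 = 1.1 sts/cm.
128.27 × 1.1 = 141.10 sts.
→ 145.

CO 145 sts.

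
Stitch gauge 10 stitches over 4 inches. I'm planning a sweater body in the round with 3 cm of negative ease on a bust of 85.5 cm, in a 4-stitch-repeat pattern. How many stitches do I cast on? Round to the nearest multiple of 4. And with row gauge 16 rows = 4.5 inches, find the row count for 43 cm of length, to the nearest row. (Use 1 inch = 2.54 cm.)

Finished = 85.5 − 3 = 82.5 cm.
82.5 cm × 1/2.54 = 32.48 inches.
10/4 = 2.5 sts per in; 32.48 × 2.5 = 81.20 sts.
Nearest multiple of 4 → 80.
43 cm = 16.93 inches; × 3.556 = 60.19 → 60 rows.

Cast on 80 stitches; work 60 rows.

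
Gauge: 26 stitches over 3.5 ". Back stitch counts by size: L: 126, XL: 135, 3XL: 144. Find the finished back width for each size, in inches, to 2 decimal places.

L 16.96 inches; XL 18.17 inches; 3XL 19.38 inches.

26/3.5 = 7.429 sts per in.
L: 126 / 7.429 = 16.962 → 16.96 in.
XL: 135 / 7.429 = 18.173 → 18.17 in.
3XL: 144 / 7.429 = 19.385 → 19.38 in.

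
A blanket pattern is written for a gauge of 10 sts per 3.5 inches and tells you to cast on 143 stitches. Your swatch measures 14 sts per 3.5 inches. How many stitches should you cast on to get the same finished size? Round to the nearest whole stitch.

Scale factor = 14 / 10 = 1.400.
143 × 14 / 10 = 200.20 sts.
→ 200 sts.

Cast on 200 stitches.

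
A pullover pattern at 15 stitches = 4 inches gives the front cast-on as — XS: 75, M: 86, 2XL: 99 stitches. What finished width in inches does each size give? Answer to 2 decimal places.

15/4 = 3.75 sts per in.
XS: 75 / 3.75 = 20.000 → 20.00 in.
M: 86 / 3.75 = 22.933 → 22.93 in.
2XL: 99 / 3.75 = 26.400 → 26.40 in.

XS 20.00 inches; M 22.93 inches; 2XL 26.40 inches.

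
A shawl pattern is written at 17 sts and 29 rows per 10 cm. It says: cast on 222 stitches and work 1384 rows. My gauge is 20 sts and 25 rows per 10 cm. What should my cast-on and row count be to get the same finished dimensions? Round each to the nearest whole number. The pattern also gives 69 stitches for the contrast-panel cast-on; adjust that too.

Cast on 261 stitches; work 1193 rows; contrast-panel cast-on 81 stitches.

Stitches: 222 × 20/17 = 261.18 → 261.
Rows: 1384 × 25/29 = 1193.10 → 1193.
contrast-panel cast-on: 69 × 20/17 = 81.18 → 81.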